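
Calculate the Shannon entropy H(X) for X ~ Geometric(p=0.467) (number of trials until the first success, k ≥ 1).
1.4796 nats

We have X ~ Geometric(p=0.467) (number of trials until the first success, k ≥ 1).

The Shannon entropy measures the uncertainty or information content of the distribution.

For a Geometric distribution with p=0.467 (number of trials until the first success, k ≥ 1):
H(X) = 1.4796 nats

(In bits, this would be 2.1346 bits.)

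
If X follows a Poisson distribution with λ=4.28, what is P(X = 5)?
0.165675

We have X ~ Poisson(λ=4.28).

For a Poisson distribution, the PMF gives us the probability of each outcome.

Using the PMF formula:
P(X = 5) = 0.165675

Rounded to 4 decimal places: 0.1657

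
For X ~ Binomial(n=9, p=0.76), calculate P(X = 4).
0.033472

We have X ~ Binomial(n=9, p=0.76).

For a Binomial distribution, the PMF gives us the probability of each outcome.

Using the PMF formula:
P(X = 4) = 0.033472

Rounded to 4 decimal places: 0.0335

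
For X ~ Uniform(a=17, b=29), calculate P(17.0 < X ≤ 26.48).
0.790000

We have X ~ Uniform(a=17, b=29).

To find P(17.0 < X ≤ 26.48), we use:
P(17.0 < X ≤ 26.48) = P(X ≤ 26.48) - P(X ≤ 17.0)
                 = F(26.48) - F(17.0)
                 = 0.790000 - 0.000000
                 = 0.790000

So there's approximately a 79.0% chance that X falls in this range.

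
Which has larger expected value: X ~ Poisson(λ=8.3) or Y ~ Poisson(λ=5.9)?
X has larger mean (8.3000 > 5.9000)

Compute the expected value for each distribution:

X ~ Poisson(λ=8.3):
E[X] = 8.3000

Y ~ Poisson(λ=5.9):
E[Y] = 5.9000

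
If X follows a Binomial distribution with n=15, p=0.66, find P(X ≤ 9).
0.403156

We have X ~ Binomial(n=15, p=0.66).

The CDF gives us P(X ≤ k).

Using the CDF:
P(X ≤ 9) = 0.403156

This means there's approximately a 40.3% chance that X is at most 9.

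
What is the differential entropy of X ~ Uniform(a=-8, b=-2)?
1.7918 nats

We have X ~ Uniform(a=-8, b=-2).

The differential entropy measures the uncertainty or information content of the distribution.

For a Uniform distribution with a=-8, b=-2:
h(X) = 1.7918 nats

(In bits, this would be 2.5850 bits.)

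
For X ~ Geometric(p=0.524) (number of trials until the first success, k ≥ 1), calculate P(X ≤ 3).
0.892150

We have X ~ Geometric(p=0.524) (number of trials until the first success, k ≥ 1).

The CDF gives us P(X ≤ k).

Using the CDF:
P(X ≤ 3) = 0.892150

This means there's approximately a 89.2% chance that X is at most 3.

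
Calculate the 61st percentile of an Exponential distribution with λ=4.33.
0.2175

We have X ~ Exponential(λ=4.33).

We want to find x such that P(X ≤ x) = 0.61.

This is the 61st percentile, which means 61% of values fall below this point.

Using the inverse CDF (quantile function):
x = F⁻¹(0.61) = 0.2175

Verification: P(X ≤ 0.2175) = 0.61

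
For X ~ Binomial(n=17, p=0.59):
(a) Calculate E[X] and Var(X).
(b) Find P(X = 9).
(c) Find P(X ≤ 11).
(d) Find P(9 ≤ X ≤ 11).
(a) E[X] = 10.0300, Var(X) = 4.1123
(b) P(X = 9) = 0.168160
(c) P(X ≤ 11) = 0.762839
(d) P(9 ≤ X ≤ 11) = 0.539028

We have X ~ Binomial(n=17, p=0.59).

(a) Moments:
E[X] = 10.0300
Var(X) = 4.1123
σ = √Var(X) = 2.0279

(b) Point probability using PMF:
P(X = 9) = 0.168160

(c) Cumulative probability using CDF:
P(X ≤ 11) = F(11) = 0.762839

(d) Range probability:
P(9 ≤ X ≤ 11) = P(X ≤ 11) - P(X ≤ 8)
                   = F(11) - F(8)
                   = 0.762839 - 0.223811
                   = 0.539028

This means approximately 53.9% of outcomes fall in the interval [9, 11].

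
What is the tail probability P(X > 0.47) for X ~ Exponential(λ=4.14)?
0.142873

We have X ~ Exponential(λ=4.14).

P(X > 0.47) = 1 - P(X ≤ 0.47)
                = 1 - F(0.47)
                = 1 - 0.857127
                = 0.142873

So there's approximately a 14.3% chance that X exceeds 0.47.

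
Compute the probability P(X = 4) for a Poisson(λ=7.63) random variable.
0.068584

We have X ~ Poisson(λ=7.63).

For a Poisson distribution, the PMF gives us the probability of each outcome.

Using the PMF formula:
P(X = 4) = 0.068584

Rounded to 4 decimal places: 0.0686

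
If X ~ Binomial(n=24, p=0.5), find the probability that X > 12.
0.419410

We have X ~ Binomial(n=24, p=0.5).

P(X > 12) = 1 - P(X ≤ 12)
                = 1 - F(12)
                = 1 - 0.580590
                = 0.419410

So there's approximately a 41.9% chance that X exceeds 12.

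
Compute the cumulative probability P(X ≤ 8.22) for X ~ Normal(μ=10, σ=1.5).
0.117680

We have X ~ Normal(μ=10, σ=1.5).

The CDF gives us P(X ≤ k).

Using the CDF:
P(X ≤ 8.22) = 0.117680

This means there's approximately a 11.8% chance that X is at most 8.22.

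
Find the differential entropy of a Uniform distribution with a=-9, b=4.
2.5649 nats

We have X ~ Uniform(a=-9, b=4).

The differential entropy measures the uncertainty or information content of the distribution.

For a Uniform distribution with a=-9, b=4:
h(X) = 2.5649 nats

(In bits, this would be 3.7004 bits.)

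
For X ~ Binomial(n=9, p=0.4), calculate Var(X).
2.1600

We have X ~ Binomial(n=9, p=0.4).

For a Binomial distribution with n=9, p=0.4:
Var(X) = 2.1600

The variance measures the spread of the distribution around the mean.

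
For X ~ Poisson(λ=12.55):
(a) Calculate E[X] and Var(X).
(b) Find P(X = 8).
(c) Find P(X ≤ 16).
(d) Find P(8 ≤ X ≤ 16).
(a) E[X] = 12.5500, Var(X) = 12.5500
(b) P(X = 8) = 0.054105
(c) P(X ≤ 16) = 0.866122
(d) P(8 ≤ X ≤ 16) = 0.798040

We have X ~ Poisson(λ=12.55).

(a) Moments:
E[X] = 12.5500
Var(X) = 12.5500
σ = √Var(X) = 3.5426

(b) Point probability using PMF:
P(X = 8) = 0.054105

(c) Cumulative probability using CDF:
P(X ≤ 16) = F(16) = 0.866122

(d) Range probability:
P(8 ≤ X ≤ 16) = P(X ≤ 16) - P(X ≤ 7)
                   = F(16) - F(7)
                   = 0.866122 - 0.068082
                   = 0.798040

This means approximately 79.8% of outcomes fall in the interval [8, 16].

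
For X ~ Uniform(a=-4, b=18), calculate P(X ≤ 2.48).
0.294545

We have X ~ Uniform(a=-4, b=18).

The CDF gives us P(X ≤ k).

Using the CDF:
P(X ≤ 2.48) = 0.294545

This means there's approximately a 29.5% chance that X is at most 2.48.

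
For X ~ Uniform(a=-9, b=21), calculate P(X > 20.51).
0.016333

We have X ~ Uniform(a=-9, b=21).

P(X > 20.51) = 1 - P(X ≤ 20.51)
                = 1 - F(20.51)
                = 1 - 0.983667
                = 0.016333

So there's approximately a 1.6% chance that X exceeds 20.51.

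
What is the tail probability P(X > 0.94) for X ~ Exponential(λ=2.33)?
0.111894

We have X ~ Exponential(λ=2.33).

P(X > 0.94) = 1 - P(X ≤ 0.94)
                = 1 - F(0.94)
                = 1 - 0.888106
                = 0.111894

So there's approximately a 11.2% chance that X exceeds 0.94.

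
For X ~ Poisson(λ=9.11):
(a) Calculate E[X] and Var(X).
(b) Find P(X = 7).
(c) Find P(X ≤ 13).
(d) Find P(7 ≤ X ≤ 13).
(a) E[X] = 9.1100, Var(X) = 9.1100
(b) P(X = 7) = 0.114229
(c) P(X ≤ 13) = 0.920472
(d) P(7 ≤ X ≤ 13) = 0.723528

We have X ~ Poisson(λ=9.11).

(a) Moments:
E[X] = 9.1100
Var(X) = 9.1100
σ = √Var(X) = 3.0183

(b) Point probability using PMF:
P(X = 7) = 0.114229

(c) Cumulative probability using CDF:
P(X ≤ 13) = F(13) = 0.920472

(d) Range probability:
P(7 ≤ X ≤ 13) = P(X ≤ 13) - P(X ≤ 6)
                   = F(13) - F(6)
                   = 0.920472 - 0.196944
                   = 0.723528

This means approximately 72.4% of outcomes fall in the interval [7, 13].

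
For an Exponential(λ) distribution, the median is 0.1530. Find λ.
λ = 4.5304

For X ~ Exponential(λ), the CDF is F(x) = 1 - e^(-λx).
The median m satisfies F(m) = 0.5:
1 - e^(-λm) = 0.5
e^(-λm) = 0.5
λm = ln(2)
m = ln(2) / λ

Given m = 0.1530:
λ = ln(2) / 0.1530 = 0.693147 / 0.1530 = 4.5304

Verification: ln(2) / 4.5304 = 0.1530 ✓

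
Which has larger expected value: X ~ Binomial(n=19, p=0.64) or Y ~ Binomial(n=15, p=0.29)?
X has larger mean (12.1600 > 4.3500)

Compute the expected value for each distribution:

X ~ Binomial(n=19, p=0.64):
E[X] = 12.1600

Y ~ Binomial(n=15, p=0.29):
E[Y] = 4.3500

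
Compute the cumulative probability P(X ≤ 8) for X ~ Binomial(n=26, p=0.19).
0.955483

We have X ~ Binomial(n=26, p=0.19).

The CDF gives us P(X ≤ k).

Using the CDF:
P(X ≤ 8) = 0.955483

This means there's approximately a 95.5% chance that X is at most 8.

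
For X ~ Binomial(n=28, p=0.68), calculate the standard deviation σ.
2.4684

We have X ~ Binomial(n=28, p=0.68).

For a Binomial distribution with n=28, p=0.68:
σ = √Var(X) = 2.4684

The standard deviation is the square root of the variance.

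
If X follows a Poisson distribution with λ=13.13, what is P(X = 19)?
0.028817

We have X ~ Poisson(λ=13.13).

For a Poisson distribution, the PMF gives us the probability of each outcome.

Using the PMF formula:
P(X = 19) = 0.028817

Rounded to 4 decimal places: 0.0288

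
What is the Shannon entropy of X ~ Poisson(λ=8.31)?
2.4669 nats

We have X ~ Poisson(λ=8.31).

The Shannon entropy measures the uncertainty or information content of the distribution.

For a Poisson distribution with λ=8.31:
H(X) = 2.4669 nats

(In bits, this would be 3.5590 bits.)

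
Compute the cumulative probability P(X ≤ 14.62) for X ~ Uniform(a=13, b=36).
0.070435

We have X ~ Uniform(a=13, b=36).

The CDF gives us P(X ≤ k).

Using the CDF:
P(X ≤ 14.62) = 0.070435

This means there's approximately a 7.0% chance that X is at most 14.62.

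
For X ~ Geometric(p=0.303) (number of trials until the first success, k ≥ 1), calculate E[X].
3.3003

We have X ~ Geometric(p=0.303) (number of trials until the first success, k ≥ 1).

For a Geometric distribution with p=0.303 (number of trials until the first success, k ≥ 1):
E[X] = 3.3003

This is the expected (average) value of X.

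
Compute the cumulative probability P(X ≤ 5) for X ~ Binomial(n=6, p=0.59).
0.957819

We have X ~ Binomial(n=6, p=0.59).

The CDF gives us P(X ≤ k).

Using the CDF:
P(X ≤ 5) = 0.957819

This means there's approximately a 95.8% chance that X is at most 5.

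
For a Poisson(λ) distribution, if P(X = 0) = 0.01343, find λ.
λ = 4.3103

For a Poisson(λ) distribution, the PMF at 0 is:
P(X = 0) = λ^0 e^(-λ) / 0! = e^(-λ)

Given P(X = 0) = 0.01343:
e^(-λ) = 0.01343
-λ = ln(0.01343)
λ = -ln(0.01343) = 4.3103

Verification: e^(-4.3103) = 0.01343 ✓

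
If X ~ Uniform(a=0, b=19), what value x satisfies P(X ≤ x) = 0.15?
2.8500

We have X ~ Uniform(a=0, b=19).

We want to find x such that P(X ≤ x) = 0.15.

This is the 15th percentile, which means 15% of values fall below this point.

Using the inverse CDF (quantile function):
x = F⁻¹(0.15) = 2.8500

Verification: P(X ≤ 2.8500) = 0.15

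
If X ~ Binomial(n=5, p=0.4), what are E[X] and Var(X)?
E[X] = 2.0000, Var(X) = 1.2000

We have X ~ Binomial(n=5, p=0.4).

For a Binomial distribution with n=5, p=0.4:

Expected value:
E[X] = 2.0000

Variance:
Var(X) = 1.2000

Standard deviation:
σ = √Var(X) = 1.0954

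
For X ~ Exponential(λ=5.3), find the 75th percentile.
0.2616

We have X ~ Exponential(λ=5.3).

We want to find x such that P(X ≤ x) = 0.75.

This is the 75th percentile, which means 75% of values fall below this point.

Using the inverse CDF (quantile function):
x = F⁻¹(0.75) = 0.2616

Verification: P(X ≤ 0.2616) = 0.75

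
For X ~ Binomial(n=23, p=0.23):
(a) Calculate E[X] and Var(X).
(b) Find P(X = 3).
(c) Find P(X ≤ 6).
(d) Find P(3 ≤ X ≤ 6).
(a) E[X] = 5.2900, Var(X) = 4.0733
(b) P(X = 3) = 0.115669
(c) P(X ≤ 6) = 0.734826
(d) P(3 ≤ X ≤ 6) = 0.660219

We have X ~ Binomial(n=23, p=0.23).

(a) Moments:
E[X] = 5.2900
Var(X) = 4.0733
σ = √Var(X) = 2.0182

(b) Point probability using PMF:
P(X = 3) = 0.115669

(c) Cumulative probability using CDF:
P(X ≤ 6) = F(6) = 0.734826

(d) Range probability:
P(3 ≤ X ≤ 6) = P(X ≤ 6) - P(X ≤ 2)
                   = F(6) - F(2)
                   = 0.734826 - 0.074607
                   = 0.660219

This means approximately 66.0% of outcomes fall in the interval [3, 6].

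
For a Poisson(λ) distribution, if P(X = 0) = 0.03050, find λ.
λ = 3.4900

For a Poisson(λ) distribution, the PMF at 0 is:
P(X = 0) = λ^0 e^(-λ) / 0! = e^(-λ)

Given P(X = 0) = 0.03050:
e^(-λ) = 0.03050
-λ = ln(0.03050)
λ = -ln(0.03050) = 3.4900

Verification: e^(-3.4900) = 0.03050 ✓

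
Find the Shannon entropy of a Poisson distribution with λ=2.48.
1.8262 nats

We have X ~ Poisson(λ=2.48).

The Shannon entropy measures the uncertainty or information content of the distribution.

For a Poisson distribution with λ=2.48:
H(X) = 1.8262 nats

(In bits, this would be 2.6347 bits.)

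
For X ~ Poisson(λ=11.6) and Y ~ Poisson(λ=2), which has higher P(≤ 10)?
Y has higher probability (P(Y ≤ 10) = 1.0000 > P(X ≤ 10) = 0.3905)

Compute P(≤ 10) for each distribution:

X ~ Poisson(λ=11.6):
P(X ≤ 10) = 0.3905

Y ~ Poisson(λ=2):
P(Y ≤ 10) = 1.0000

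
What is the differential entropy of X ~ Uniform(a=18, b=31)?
2.5649 nats

We have X ~ Uniform(a=18, b=31).

The differential entropy measures the uncertainty or information content of the distribution.

For a Uniform distribution with a=18, b=31:
h(X) = 2.5649 nats

(In bits, this would be 3.7004 bits.)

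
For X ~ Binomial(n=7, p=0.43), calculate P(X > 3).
0.349841

We have X ~ Binomial(n=7, p=0.43).

P(X > 3) = 1 - P(X ≤ 3)
                = 1 - F(3)
                = 1 - 0.650159
                = 0.349841

So there's approximately a 35.0% chance that X exceeds 3.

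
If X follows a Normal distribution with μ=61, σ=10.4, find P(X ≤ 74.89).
0.909156

We have X ~ Normal(μ=61, σ=10.4).

The CDF gives us P(X ≤ k).

Using the CDF:
P(X ≤ 74.89) = 0.909156

This means there's approximately a 90.9% chance that X is at most 74.89.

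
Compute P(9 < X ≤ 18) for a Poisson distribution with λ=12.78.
0.757695

We have X ~ Poisson(λ=12.78).

To find P(9 < X ≤ 18), we use:
P(9 < X ≤ 18) = P(X ≤ 18) - P(X ≤ 9)
                 = F(18) - F(9)
                 = 0.938535 - 0.180840
                 = 0.757695

So there's approximately a 75.8% chance that X falls in this range.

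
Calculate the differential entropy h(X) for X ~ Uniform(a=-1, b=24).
3.2189 nats

We have X ~ Uniform(a=-1, b=24).

The differential entropy measures the uncertainty or information content of the distribution.

For a Uniform distribution with a=-1, b=24:
h(X) = 3.2189 nats

(In bits, this would be 4.6439 bits.)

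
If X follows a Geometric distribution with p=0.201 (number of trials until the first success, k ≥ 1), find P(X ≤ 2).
0.361599

We have X ~ Geometric(p=0.201) (number of trials until the first success, k ≥ 1).

The CDF gives us P(X ≤ k).

Using the CDF:
P(X ≤ 2) = 0.361599

This means there's approximately a 36.2% chance that X is at most 2.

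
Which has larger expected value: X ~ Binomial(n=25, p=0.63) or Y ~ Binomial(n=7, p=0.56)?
X has larger mean (15.7500 > 3.9200)

Compute the expected value for each distribution:

X ~ Binomial(n=25, p=0.63):
E[X] = 15.7500

Y ~ Binomial(n=7, p=0.56):
E[Y] = 3.9200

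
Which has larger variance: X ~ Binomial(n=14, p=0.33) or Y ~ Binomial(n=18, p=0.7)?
Y has larger variance (3.7800 > 3.0954)

Compute the variance for each distribution:

X ~ Binomial(n=14, p=0.33):
Var(X) = 3.0954

Y ~ Binomial(n=18, p=0.7):
Var(Y) = 3.7800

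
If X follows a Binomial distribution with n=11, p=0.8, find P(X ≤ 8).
0.382598

We have X ~ Binomial(n=11, p=0.8).

The CDF gives us P(X ≤ k).

Using the CDF:
P(X ≤ 8) = 0.382598

This means there's approximately a 38.3% chance that X is at most 8.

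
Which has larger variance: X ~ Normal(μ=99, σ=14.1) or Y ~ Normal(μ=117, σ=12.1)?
X has larger variance (198.8100 > 146.4100)

Compute the variance for each distribution:

X ~ Normal(μ=99, σ=14.1):
Var(X) = 198.8100

Y ~ Normal(μ=117, σ=12.1):
Var(Y) = 146.4100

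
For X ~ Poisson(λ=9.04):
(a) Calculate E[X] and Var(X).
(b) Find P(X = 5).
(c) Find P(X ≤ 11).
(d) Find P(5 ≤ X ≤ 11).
(a) E[X] = 9.0400, Var(X) = 9.0400
(b) P(X = 5) = 0.059654
(c) P(X ≤ 11) = 0.799110
(d) P(5 ≤ X ≤ 11) = 0.745481

We have X ~ Poisson(λ=9.04).

(a) Moments:
E[X] = 9.0400
Var(X) = 9.0400
σ = √Var(X) = 3.0067

(b) Point probability using PMF:
P(X = 5) = 0.059654

(c) Cumulative probability using CDF:
P(X ≤ 11) = F(11) = 0.799110

(d) Range probability:
P(5 ≤ X ≤ 11) = P(X ≤ 11) - P(X ≤ 4)
                   = F(11) - F(4)
                   = 0.799110 - 0.053629
                   = 0.745481

This means approximately 74.5% of outcomes fall in the interval [5, 11].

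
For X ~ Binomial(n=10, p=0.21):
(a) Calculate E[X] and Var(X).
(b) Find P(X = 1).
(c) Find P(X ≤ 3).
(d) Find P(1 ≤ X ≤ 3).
(a) E[X] = 2.1000, Var(X) = 1.6590
(b) P(X = 1) = 0.251688
(c) P(X ≤ 3) = 0.860858
(d) P(1 ≤ X ≤ 3) = 0.766175

We have X ~ Binomial(n=10, p=0.21).

(a) Moments:
E[X] = 2.1000
Var(X) = 1.6590
σ = √Var(X) = 1.2880

(b) Point probability using PMF:
P(X = 1) = 0.251688

(c) Cumulative probability using CDF:
P(X ≤ 3) = F(3) = 0.860858

(d) Range probability:
P(1 ≤ X ≤ 3) = P(X ≤ 3) - P(X ≤ 0)
                   = F(3) - F(0)
                   = 0.860858 - 0.094683
                   = 0.766175

This means approximately 76.6% of outcomes fall in the interval [1, 3].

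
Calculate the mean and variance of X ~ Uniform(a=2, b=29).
E[X] = 15.5000, Var(X) = 60.7500

We have X ~ Uniform(a=2, b=29).

For a Uniform distribution with a=2, b=29:

Expected value:
E[X] = 15.5000

Variance:
Var(X) = 60.7500

Standard deviation:
σ = √Var(X) = 7.7942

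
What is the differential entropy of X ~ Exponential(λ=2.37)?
0.1371 nats

We have X ~ Exponential(λ=2.37).

The differential entropy measures the uncertainty or information content of the distribution.

For an Exponential distribution with λ=2.37:
h(X) = 0.1371 nats

(In bits, this would be 0.1978 bits.)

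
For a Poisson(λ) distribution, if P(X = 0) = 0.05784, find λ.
λ = 2.8501

For a Poisson(λ) distribution, the PMF at 0 is:
P(X = 0) = λ^0 e^(-λ) / 0! = e^(-λ)

Given P(X = 0) = 0.05784:
e^(-λ) = 0.05784
-λ = ln(0.05784)
λ = -ln(0.05784) = 2.8501

Verification: e^(-2.8501) = 0.05784 ✓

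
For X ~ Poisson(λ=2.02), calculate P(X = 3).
0.182233

We have X ~ Poisson(λ=2.02).

For a Poisson distribution, the PMF gives us the probability of each outcome.

Using the PMF formula:
P(X = 3) = 0.182233

Rounded to 4 decimal places: 0.1822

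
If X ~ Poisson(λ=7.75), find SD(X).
2.7839

We have X ~ Poisson(λ=7.75).

For a Poisson distribution with λ=7.75:
σ = √Var(X) = 2.7839

The standard deviation is the square root of the variance.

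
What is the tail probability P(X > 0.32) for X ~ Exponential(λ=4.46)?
0.239980

We have X ~ Exponential(λ=4.46).

P(X > 0.32) = 1 - P(X ≤ 0.32)
                = 1 - F(0.32)
                = 1 - 0.760020
                = 0.239980

So there's approximately a 24.0% chance that X exceeds 0.32.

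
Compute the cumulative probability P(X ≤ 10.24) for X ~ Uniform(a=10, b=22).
0.020000

We have X ~ Uniform(a=10, b=22).

The CDF gives us P(X ≤ k).

Using the CDF:
P(X ≤ 10.24) = 0.020000

This means there's approximately a 2.0% chance that X is at most 10.24.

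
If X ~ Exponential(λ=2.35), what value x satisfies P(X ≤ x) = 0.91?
1.0247

We have X ~ Exponential(λ=2.35).

We want to find x such that P(X ≤ x) = 0.91.

This is the 91st percentile, which means 91% of values fall below this point.

Using the inverse CDF (quantile function):
x = F⁻¹(0.91) = 1.0247

Verification: P(X ≤ 1.0247) = 0.91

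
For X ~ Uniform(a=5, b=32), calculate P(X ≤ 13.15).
0.301852

We have X ~ Uniform(a=5, b=32).

The CDF gives us P(X ≤ k).

Using the CDF:
P(X ≤ 13.15) = 0.301852

This means there's approximately a 30.2% chance that X is at most 13.15.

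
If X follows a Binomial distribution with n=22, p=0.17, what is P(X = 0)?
0.016585

We have X ~ Binomial(n=22, p=0.17).

For a Binomial distribution, the PMF gives us the probability of each outcome.

Using the PMF formula:
P(X = 0) = 0.016585

Rounded to 4 decimal places: 0.0166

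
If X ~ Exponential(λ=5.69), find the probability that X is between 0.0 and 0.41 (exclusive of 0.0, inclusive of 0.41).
0.902986

We have X ~ Exponential(λ=5.69).

To find P(0.0 < X ≤ 0.41), we use:
P(0.0 < X ≤ 0.41) = P(X ≤ 0.41) - P(X ≤ 0.0)
                 = F(0.41) - F(0.0)
                 = 0.902986 - 0.000000
                 = 0.902986

So there's approximately a 90.3% chance that X falls in this range.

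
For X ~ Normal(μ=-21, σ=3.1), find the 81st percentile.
-18.2785

We have X ~ Normal(μ=-21, σ=3.1).

We want to find x such that P(X ≤ x) = 0.81.

This is the 81st percentile, which means 81% of values fall below this point.

Using the inverse CDF (quantile function):
x = F⁻¹(0.81) = -18.2785

Verification: P(X ≤ -18.2785) = 0.81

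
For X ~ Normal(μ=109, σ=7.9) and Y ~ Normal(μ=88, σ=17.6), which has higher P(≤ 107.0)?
Y has higher probability (P(Y ≤ 107.0) = 0.8598 > P(X ≤ 107.0) = 0.4001)

Compute P(≤ 107.0) for each distribution:

X ~ Normal(μ=109, σ=7.9):
P(X ≤ 107.0) = 0.4001

Y ~ Normal(μ=88, σ=17.6):
P(Y ≤ 107.0) = 0.8598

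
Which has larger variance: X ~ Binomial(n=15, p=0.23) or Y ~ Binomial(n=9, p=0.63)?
X has larger variance (2.6565 > 2.0979)

Compute the variance for each distribution:

X ~ Binomial(n=15, p=0.23):
Var(X) = 2.6565

Y ~ Binomial(n=9, p=0.63):
Var(Y) = 2.0979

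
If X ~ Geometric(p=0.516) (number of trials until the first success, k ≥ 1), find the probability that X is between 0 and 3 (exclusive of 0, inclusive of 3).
0.886620

We have X ~ Geometric(p=0.516) (number of trials until the first success, k ≥ 1).

To find P(0 < X ≤ 3), we use:
P(0 < X ≤ 3) = P(X ≤ 3) - P(X ≤ 0)
                 = F(3) - F(0)
                 = 0.886620 - 0.000000
                 = 0.886620

So there's approximately a 88.7% chance that X falls in this range.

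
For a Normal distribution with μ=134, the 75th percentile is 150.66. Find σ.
σ = 24.7002

For X ~ Normal(μ, σ), the p-th percentile satisfies x = μ + z_p × σ,
where z_p = Φ⁻¹(p) is the standard normal quantile.

Step 1: z_{0.75} = Φ⁻¹(0.75) = 0.6745

Step 2: Solve for σ:
150.66 = 134 + 0.6745 × σ
σ = (150.66 - 134) / 0.6745
σ = 16.66 / 0.6745
σ = 24.7002

Verification: μ + z × σ = 134 + 0.6745 × 24.7002 = 150.66 ✓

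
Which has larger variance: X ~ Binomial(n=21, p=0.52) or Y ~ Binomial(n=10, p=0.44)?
X has larger variance (5.2416 > 2.4640)

Compute the variance for each distribution:

X ~ Binomial(n=21, p=0.52):
Var(X) = 5.2416

Y ~ Binomial(n=10, p=0.44):
Var(Y) = 2.4640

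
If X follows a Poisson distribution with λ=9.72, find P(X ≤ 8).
0.365212

We have X ~ Poisson(λ=9.72).

The CDF gives us P(X ≤ k).

Using the CDF:
P(X ≤ 8) = 0.365212

This means there's approximately a 36.5% chance that X is at most 8.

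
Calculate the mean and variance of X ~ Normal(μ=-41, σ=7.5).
E[X] = -41.0000, Var(X) = 56.2500

We have X ~ Normal(μ=-41, σ=7.5).

For a Normal distribution with μ=-41, σ=7.5:

Expected value:
E[X] = -41.0000

Variance:
Var(X) = 56.2500

Standard deviation:
σ = √Var(X) = 7.5000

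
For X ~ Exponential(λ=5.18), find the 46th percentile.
0.1190

We have X ~ Exponential(λ=5.18).

We want to find x such that P(X ≤ x) = 0.46.

This is the 46th percentile, which means 46% of values fall below this point.

Using the inverse CDF (quantile function):
x = F⁻¹(0.46) = 0.1190

Verification: P(X ≤ 0.1190) = 0.46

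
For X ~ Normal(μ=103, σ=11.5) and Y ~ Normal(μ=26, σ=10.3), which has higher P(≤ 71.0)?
Y has higher probability (P(Y ≤ 71.0) = 1.0000 > P(X ≤ 71.0) = 0.0027)

Compute P(≤ 71.0) for each distribution:

X ~ Normal(μ=103, σ=11.5):
P(X ≤ 71.0) = 0.0027

Y ~ Normal(μ=26, σ=10.3):
P(Y ≤ 71.0) = 1.0000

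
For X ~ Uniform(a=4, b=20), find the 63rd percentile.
14.0800

We have X ~ Uniform(a=4, b=20).

We want to find x such that P(X ≤ x) = 0.63.

This is the 63rd percentile, which means 63% of values fall below this point.

Using the inverse CDF (quantile function):
x = F⁻¹(0.63) = 14.0800

Verification: P(X ≤ 14.0800) = 0.63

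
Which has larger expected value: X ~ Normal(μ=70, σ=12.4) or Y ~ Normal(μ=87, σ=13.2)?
Y has larger mean (87.0000 > 70.0000)

Compute the expected value for each distribution:

X ~ Normal(μ=70, σ=12.4):
E[X] = 70.0000

Y ~ Normal(μ=87, σ=13.2):
E[Y] = 87.0000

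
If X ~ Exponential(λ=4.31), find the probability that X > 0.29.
0.286533

We have X ~ Exponential(λ=4.31).

P(X > 0.29) = 1 - P(X ≤ 0.29)
                = 1 - F(0.29)
                = 1 - 0.713467
                = 0.286533

So there's approximately a 28.7% chance that X exceeds 0.29.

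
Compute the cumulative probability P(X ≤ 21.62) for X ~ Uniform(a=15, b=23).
0.827500

We have X ~ Uniform(a=15, b=23).

The CDF gives us P(X ≤ k).

Using the CDF:
P(X ≤ 21.62) = 0.827500

This means there's approximately a 82.8% chance that X is at most 21.62.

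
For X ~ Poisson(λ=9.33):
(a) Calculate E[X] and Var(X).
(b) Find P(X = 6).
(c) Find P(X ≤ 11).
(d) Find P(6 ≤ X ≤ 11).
(a) E[X] = 9.3300, Var(X) = 9.3300
(b) P(X = 6) = 0.081281
(c) P(X ≤ 11) = 0.769870
(d) P(6 ≤ X ≤ 11) = 0.672800

We have X ~ Poisson(λ=9.33).

(a) Moments:
E[X] = 9.3300
Var(X) = 9.3300
σ = √Var(X) = 3.0545

(b) Point probability using PMF:
P(X = 6) = 0.081281

(c) Cumulative probability using CDF:
P(X ≤ 11) = F(11) = 0.769870

(d) Range probability:
P(6 ≤ X ≤ 11) = P(X ≤ 11) - P(X ≤ 5)
                   = F(11) - F(5)
                   = 0.769870 - 0.097071
                   = 0.672800

This means approximately 67.3% of outcomes fall in the interval [6, 11].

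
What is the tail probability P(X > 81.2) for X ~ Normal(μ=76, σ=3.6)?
0.074307

We have X ~ Normal(μ=76, σ=3.6).

P(X > 81.2) = 1 - P(X ≤ 81.2)
                = 1 - F(81.2)
                = 1 - 0.925693
                = 0.074307

So there's approximately a 7.4% chance that X exceeds 81.2.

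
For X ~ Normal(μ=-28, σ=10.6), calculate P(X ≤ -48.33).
0.027560

We have X ~ Normal(μ=-28, σ=10.6).

The CDF gives us P(X ≤ k).

Using the CDF:
P(X ≤ -48.33) = 0.027560

This means there's approximately a 2.8% chance that X is at most -48.33.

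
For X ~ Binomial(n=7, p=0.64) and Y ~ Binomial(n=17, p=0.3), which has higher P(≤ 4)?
X has higher probability (P(X ≤ 4) = 0.4906 > P(Y ≤ 4) = 0.3887)

Compute P(≤ 4) for each distribution:

X ~ Binomial(n=7, p=0.64):
P(X ≤ 4) = 0.4906

Y ~ Binomial(n=17, p=0.3):
P(Y ≤ 4) = 0.3887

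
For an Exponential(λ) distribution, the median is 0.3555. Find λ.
λ = 1.9498

For X ~ Exponential(λ), the CDF is F(x) = 1 - e^(-λx).
The median m satisfies F(m) = 0.5:
1 - e^(-λm) = 0.5
e^(-λm) = 0.5
λm = ln(2)
m = ln(2) / λ

Given m = 0.3555:
λ = ln(2) / 0.3555 = 0.693147 / 0.3555 = 1.9498

Verification: ln(2) / 1.9498 = 0.3555 ✓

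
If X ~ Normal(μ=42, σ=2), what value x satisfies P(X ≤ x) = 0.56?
42.3019

We have X ~ Normal(μ=42, σ=2).

We want to find x such that P(X ≤ x) = 0.56.

This is the 56th percentile, which means 56% of values fall below this point.

Using the inverse CDF (quantile function):
x = F⁻¹(0.56) = 42.3019

Verification: P(X ≤ 42.3019) = 0.56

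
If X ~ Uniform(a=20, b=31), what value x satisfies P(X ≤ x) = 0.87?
29.5700

We have X ~ Uniform(a=20, b=31).

We want to find x such that P(X ≤ x) = 0.87.

This is the 87th percentile, which means 87% of values fall below this point.

Using the inverse CDF (quantile function):
x = F⁻¹(0.87) = 29.5700

Verification: P(X ≤ 29.5700) = 0.87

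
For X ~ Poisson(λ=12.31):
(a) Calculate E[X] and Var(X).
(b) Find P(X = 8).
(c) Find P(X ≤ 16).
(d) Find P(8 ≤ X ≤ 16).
(a) E[X] = 12.3100, Var(X) = 12.3100
(b) P(X = 8) = 0.058936
(c) P(X ≤ 16) = 0.881010
(d) P(8 ≤ X ≤ 16) = 0.804199

We have X ~ Poisson(λ=12.31).

(a) Moments:
E[X] = 12.3100
Var(X) = 12.3100
σ = √Var(X) = 3.5086

(b) Point probability using PMF:
P(X = 8) = 0.058936

(c) Cumulative probability using CDF:
P(X ≤ 16) = F(16) = 0.881010

(d) Range probability:
P(8 ≤ X ≤ 16) = P(X ≤ 16) - P(X ≤ 7)
                   = F(16) - F(7)
                   = 0.881010 - 0.076811
                   = 0.804199

This means approximately 80.4% of outcomes fall in the interval [8, 16].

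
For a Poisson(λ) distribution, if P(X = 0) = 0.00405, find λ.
λ = 5.5090

For a Poisson(λ) distribution, the PMF at 0 is:
P(X = 0) = λ^0 e^(-λ) / 0! = e^(-λ)

Given P(X = 0) = 0.00405:
e^(-λ) = 0.00405
-λ = ln(0.00405)
λ = -ln(0.00405) = 5.5090

Verification: e^(-5.5090) = 0.00405 ✓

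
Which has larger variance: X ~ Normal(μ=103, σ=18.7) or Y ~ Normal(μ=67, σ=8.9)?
X has larger variance (349.6900 > 79.2100)

Compute the variance for each distribution:

X ~ Normal(μ=103, σ=18.7):
Var(X) = 349.6900

Y ~ Normal(μ=67, σ=8.9):
Var(Y) = 79.2100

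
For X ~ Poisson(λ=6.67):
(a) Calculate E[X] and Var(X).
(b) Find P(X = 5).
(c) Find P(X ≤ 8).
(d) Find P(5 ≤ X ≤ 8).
(a) E[X] = 6.6700, Var(X) = 6.6700
(b) P(X = 5) = 0.139542
(c) P(X ≤ 8) = 0.770992
(d) P(5 ≤ X ≤ 8) = 0.565713

We have X ~ Poisson(λ=6.67).

(a) Moments:
E[X] = 6.6700
Var(X) = 6.6700
σ = √Var(X) = 2.5826

(b) Point probability using PMF:
P(X = 5) = 0.139542

(c) Cumulative probability using CDF:
P(X ≤ 8) = F(8) = 0.770992

(d) Range probability:
P(5 ≤ X ≤ 8) = P(X ≤ 8) - P(X ≤ 4)
                   = F(8) - F(4)
                   = 0.770992 - 0.205278
                   = 0.565713

This means approximately 56.6% of outcomes fall in the interval [5, 8].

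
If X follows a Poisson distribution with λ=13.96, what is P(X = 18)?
0.054808

We have X ~ Poisson(λ=13.96).

For a Poisson distribution, the PMF gives us the probability of each outcome.

Using the PMF formula:
P(X = 18) = 0.054808

Rounded to 4 decimal places: 0.0548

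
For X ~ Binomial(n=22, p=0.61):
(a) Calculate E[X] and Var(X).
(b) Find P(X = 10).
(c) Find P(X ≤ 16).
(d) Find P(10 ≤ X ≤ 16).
(a) E[X] = 13.4200, Var(X) = 5.2338
(b) P(X = 10) = 0.057114
(c) P(X ≤ 16) = 0.913898
(d) P(10 ≤ X ≤ 16) = 0.868928

We have X ~ Binomial(n=22, p=0.61).

(a) Moments:
E[X] = 13.4200
Var(X) = 5.2338
σ = √Var(X) = 2.2877

(b) Point probability using PMF:
P(X = 10) = 0.057114

(c) Cumulative probability using CDF:
P(X ≤ 16) = F(16) = 0.913898

(d) Range probability:
P(10 ≤ X ≤ 16) = P(X ≤ 16) - P(X ≤ 9)
                   = F(16) - F(9)
                   = 0.913898 - 0.044970
                   = 0.868928

This means approximately 86.9% of outcomes fall in the interval [10, 16].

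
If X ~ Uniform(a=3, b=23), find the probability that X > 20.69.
0.115500

We have X ~ Uniform(a=3, b=23).

P(X > 20.69) = 1 - P(X ≤ 20.69)
                = 1 - F(20.69)
                = 1 - 0.884500
                = 0.115500

So there's approximately a 11.5% chance that X exceeds 20.69.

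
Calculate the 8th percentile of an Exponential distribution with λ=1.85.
0.0451

We have X ~ Exponential(λ=1.85).

We want to find x such that P(X ≤ x) = 0.08.

This is the 8th percentile, which means 8% of values fall below this point.

Using the inverse CDF (quantile function):
x = F⁻¹(0.08) = 0.0451

Verification: P(X ≤ 0.0451) = 0.08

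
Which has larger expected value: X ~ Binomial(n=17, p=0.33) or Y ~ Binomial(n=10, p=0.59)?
Y has larger mean (5.9000 > 5.6100)

Compute the expected value for each distribution:

X ~ Binomial(n=17, p=0.33):
E[X] = 5.6100

Y ~ Binomial(n=10, p=0.59):
E[Y] = 5.9000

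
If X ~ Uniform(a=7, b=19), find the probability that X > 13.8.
0.433333

We have X ~ Uniform(a=7, b=19).

P(X > 13.8) = 1 - P(X ≤ 13.8)
                = 1 - F(13.8)
                = 1 - 0.566667
                = 0.433333

So there's approximately a 43.3% chance that X exceeds 13.8.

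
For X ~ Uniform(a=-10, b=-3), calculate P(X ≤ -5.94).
0.580000

We have X ~ Uniform(a=-10, b=-3).

The CDF gives us P(X ≤ k).

Using the CDF:
P(X ≤ -5.94) = 0.580000

This means there's approximately a 58.0% chance that X is at most -5.94.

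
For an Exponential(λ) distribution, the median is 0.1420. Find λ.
λ = 4.8813

For X ~ Exponential(λ), the CDF is F(x) = 1 - e^(-λx).
The median m satisfies F(m) = 0.5:
1 - e^(-λm) = 0.5
e^(-λm) = 0.5
λm = ln(2)
m = ln(2) / λ

Given m = 0.1420:
λ = ln(2) / 0.1420 = 0.693147 / 0.1420 = 4.8813

Verification: ln(2) / 4.8813 = 0.1420 ✓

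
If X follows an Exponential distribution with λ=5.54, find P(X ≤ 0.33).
0.839297

We have X ~ Exponential(λ=5.54).

The CDF gives us P(X ≤ k).

Using the CDF:
P(X ≤ 0.33) = 0.839297

This means there's approximately a 83.9% chance that X is at most 0.33.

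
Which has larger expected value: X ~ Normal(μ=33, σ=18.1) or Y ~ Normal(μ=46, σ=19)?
Y has larger mean (46.0000 > 33.0000)

Compute the expected value for each distribution:

X ~ Normal(μ=33, σ=18.1):
E[X] = 33.0000

Y ~ Normal(μ=46, σ=19):
E[Y] = 46.0000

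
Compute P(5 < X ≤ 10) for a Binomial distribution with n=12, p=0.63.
0.857984

We have X ~ Binomial(n=12, p=0.63).

To find P(5 < X ≤ 10), we use:
P(5 < X ≤ 10) = P(X ≤ 10) - P(X ≤ 5)
                 = F(10) - F(5)
                 = 0.968540 - 0.110557
                 = 0.857984

So there's approximately a 85.8% chance that X falls in this range.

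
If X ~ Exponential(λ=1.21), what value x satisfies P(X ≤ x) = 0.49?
0.5565

We have X ~ Exponential(λ=1.21).

We want to find x such that P(X ≤ x) = 0.49.

This is the 49th percentile, which means 49% of values fall below this point.

Using the inverse CDF (quantile function):
x = F⁻¹(0.49) = 0.5565

Verification: P(X ≤ 0.5565) = 0.49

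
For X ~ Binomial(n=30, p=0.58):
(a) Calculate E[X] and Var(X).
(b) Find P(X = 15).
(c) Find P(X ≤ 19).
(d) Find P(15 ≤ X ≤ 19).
(a) E[X] = 17.4000, Var(X) = 7.3080
(b) P(X = 15) = 0.097908
(c) P(X ≤ 19) = 0.779891
(d) P(15 ≤ X ≤ 19) = 0.637988

We have X ~ Binomial(n=30, p=0.58).

(a) Moments:
E[X] = 17.4000
Var(X) = 7.3080
σ = √Var(X) = 2.7033

(b) Point probability using PMF:
P(X = 15) = 0.097908

(c) Cumulative probability using CDF:
P(X ≤ 19) = F(19) = 0.779891

(d) Range probability:
P(15 ≤ X ≤ 19) = P(X ≤ 19) - P(X ≤ 14)
                   = F(19) - F(14)
                   = 0.779891 - 0.141903
                   = 0.637988

This means approximately 63.8% of outcomes fall in the interval [15, 19].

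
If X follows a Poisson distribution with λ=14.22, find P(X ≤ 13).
0.441324

We have X ~ Poisson(λ=14.22).

The CDF gives us P(X ≤ k).

Using the CDF:
P(X ≤ 13) = 0.441324

This means there's approximately a 44.1% chance that X is at most 13.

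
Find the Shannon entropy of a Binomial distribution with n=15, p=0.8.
1.8384 nats

We have X ~ Binomial(n=15, p=0.8).

The Shannon entropy measures the uncertainty or information content of the distribution.

For a Binomial distribution with n=15, p=0.8:
H(X) = 1.8384 nats

(In bits, this would be 2.6522 bits.)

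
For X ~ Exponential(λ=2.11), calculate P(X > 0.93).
0.140535

We have X ~ Exponential(λ=2.11).

P(X > 0.93) = 1 - P(X ≤ 0.93)
                = 1 - F(0.93)
                = 1 - 0.859465
                = 0.140535

So there's approximately a 14.1% chance that X exceeds 0.93.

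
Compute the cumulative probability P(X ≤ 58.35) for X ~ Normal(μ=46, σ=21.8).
0.714478

We have X ~ Normal(μ=46, σ=21.8).

The CDF gives us P(X ≤ k).

Using the CDF:
P(X ≤ 58.35) = 0.714478

This means there's approximately a 71.4% chance that X is at most 58.35.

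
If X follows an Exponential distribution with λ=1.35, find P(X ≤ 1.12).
0.779531

We have X ~ Exponential(λ=1.35).

The CDF gives us P(X ≤ k).

Using the CDF:
P(X ≤ 1.12) = 0.779531

This means there's approximately a 78.0% chance that X is at most 1.12.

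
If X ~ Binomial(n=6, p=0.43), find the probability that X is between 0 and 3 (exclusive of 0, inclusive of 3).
0.742490

We have X ~ Binomial(n=6, p=0.43).

To find P(0 < X ≤ 3), we use:
P(0 < X ≤ 3) = P(X ≤ 3) - P(X ≤ 0)
                 = F(3) - F(0)
                 = 0.776786 - 0.034296
                 = 0.742490

So there's approximately a 74.2% chance that X falls in this range.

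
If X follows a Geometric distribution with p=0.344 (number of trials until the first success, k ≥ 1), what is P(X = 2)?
0.225664

We have X ~ Geometric(p=0.344) (number of trials until the first success, k ≥ 1).

For a Geometric distribution, the PMF gives us the probability of each outcome.

Using the PMF formula:
P(X = 2) = 0.225664

Rounded to 4 decimal places: 0.2257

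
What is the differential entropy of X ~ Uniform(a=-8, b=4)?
2.4849 nats

We have X ~ Uniform(a=-8, b=4).

The differential entropy measures the uncertainty or information content of the distribution.

For a Uniform distribution with a=-8, b=4:
h(X) = 2.4849 nats

(In bits, this would be 3.5850 bits.)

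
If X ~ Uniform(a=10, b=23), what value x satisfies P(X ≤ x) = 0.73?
19.4900

We have X ~ Uniform(a=10, b=23).

We want to find x such that P(X ≤ x) = 0.73.

This is the 73rd percentile, which means 73% of values fall below this point.

Using the inverse CDF (quantile function):
x = F⁻¹(0.73) = 19.4900

Verification: P(X ≤ 19.4900) = 0.73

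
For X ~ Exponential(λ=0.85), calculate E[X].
1.1765

We have X ~ Exponential(λ=0.85).

For an Exponential distribution with λ=0.85:
E[X] = 1.1765

This is the expected (average) value of X.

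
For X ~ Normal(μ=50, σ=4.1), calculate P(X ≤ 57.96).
0.973899

We have X ~ Normal(μ=50, σ=4.1).

The CDF gives us P(X ≤ k).

Using the CDF:
P(X ≤ 57.96) = 0.973899

This means there's approximately a 97.4% chance that X is at most 57.96.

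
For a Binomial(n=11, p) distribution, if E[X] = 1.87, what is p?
p = 0.17

For a Binomial(n, p) distribution:
E[X] = n × p

Given n = 11 and E[X] = 1.87:
1.87 = 11 × p
p = 1.87 / 11 = 0.17

Verification: Binomial(11, 0.17) has E[X] = 1.87 ✓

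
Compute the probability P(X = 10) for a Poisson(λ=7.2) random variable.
0.077027

We have X ~ Poisson(λ=7.2).

For a Poisson distribution, the PMF gives us the probability of each outcome.

Using the PMF formula:
P(X = 10) = 0.077027

Rounded to 4 decimal places: 0.0770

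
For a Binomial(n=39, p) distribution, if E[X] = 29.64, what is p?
p = 0.76

For a Binomial(n, p) distribution:
E[X] = n × p

Given n = 39 and E[X] = 29.64:
29.64 = 39 × p
p = 29.64 / 39 = 0.76

Verification: Binomial(39, 0.76) has E[X] = 29.64 ✓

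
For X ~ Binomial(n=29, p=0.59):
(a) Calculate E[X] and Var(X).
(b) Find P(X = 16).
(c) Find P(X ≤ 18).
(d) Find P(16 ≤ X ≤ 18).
(a) E[X] = 17.1100, Var(X) = 7.0151
(b) P(X = 16) = 0.135351
(c) P(X ≤ 18) = 0.696793
(d) P(16 ≤ X ≤ 18) = 0.427185

We have X ~ Binomial(n=29, p=0.59).

(a) Moments:
E[X] = 17.1100
Var(X) = 7.0151
σ = √Var(X) = 2.6486

(b) Point probability using PMF:
P(X = 16) = 0.135351

(c) Cumulative probability using CDF:
P(X ≤ 18) = F(18) = 0.696793

(d) Range probability:
P(16 ≤ X ≤ 18) = P(X ≤ 18) - P(X ≤ 15)
                   = F(18) - F(15)
                   = 0.696793 - 0.269609
                   = 0.427185

This means approximately 42.7% of outcomes fall in the interval [16, 18].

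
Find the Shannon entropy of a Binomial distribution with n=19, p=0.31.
2.1163 nats

We have X ~ Binomial(n=19, p=0.31).

The Shannon entropy measures the uncertainty or information content of the distribution.

For a Binomial distribution with n=19, p=0.31:
H(X) = 2.1163 nats

(In bits, this would be 3.0532 bits.)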